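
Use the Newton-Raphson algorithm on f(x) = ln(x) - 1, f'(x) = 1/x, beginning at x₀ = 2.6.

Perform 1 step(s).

f(x) = ln(x) - 1
f'(x) = 1/x
x₀ = 2.6

Newton-Raphson formula: x_{n+1} = x_n - f(x_n)/f'(x_n)

Iteration 1:
  f(2.600000) = -0.044489
  f'(2.600000) = 0.384615
  x_1 = 2.600000 - (-0.044489)/0.384615 = 2.715670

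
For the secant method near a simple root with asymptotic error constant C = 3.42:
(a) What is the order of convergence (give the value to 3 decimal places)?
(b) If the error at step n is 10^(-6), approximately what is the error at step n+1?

(a) Secant method has superlinear convergence with order φ = (1+√5)/2 ≈ 1.618.
    This means |e_{n+1}| ≈ C|e_n|^1.618.

(b) With |e_n| = 10^(-6) and C = 3.42:
    |e_{n+1}| ≈ 3.42 × (10^(-6))^1.618 = 3.42 × 10^(-9.71)

(a) ≈ 1.618 (golden ratio); (b) |e_{n+1}| ≈ 6.696e-10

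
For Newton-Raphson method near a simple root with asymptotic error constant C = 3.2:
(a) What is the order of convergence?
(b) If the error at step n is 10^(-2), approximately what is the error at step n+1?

(a) Newton-Raphson has quadratic (order 2) convergence near simple roots.
    This means |e_{n+1}| ≈ C|e_n|².

(b) With |e_n| = 10^(-2) and C = 3.2:
    |e_{n+1}| ≈ 3.2 × (10^(-2))² = 3.2 × 10^(-4)

(a) 2 (quadratic); (b) |e_{n+1}| ≈ 3.200e-04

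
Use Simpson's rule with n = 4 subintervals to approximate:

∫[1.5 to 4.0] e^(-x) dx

f(x) = e^(-x)
a = 1.5, b = 4.0, n = 4
h = (b - a)/n = 0.625000

Simpson's rule: (h/3)[f(x₀) + 4f(x₁) + 2f(x₂) + ... + f(xₙ)]

x_0 = 1.5000, f(x_0) = 0.223130, coefficient = 1
x_1 = 2.1250, f(x_1) = 0.119433, coefficient = 4
x_2 = 2.7500, f(x_2) = 0.063928, coefficient = 2
x_3 = 3.3750, f(x_3) = 0.034218, coefficient = 4
x_4 = 4.0000, f(x_4) = 0.018316, coefficient = 1

I ≈ (0.625000/3) × 0.983906 = 0.204980
Exact value: 0.204815
Error: 0.000166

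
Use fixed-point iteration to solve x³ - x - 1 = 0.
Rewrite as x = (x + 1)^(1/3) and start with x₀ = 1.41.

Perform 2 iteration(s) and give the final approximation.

Equation: x³ - x - 1 = 0
Fixed-point form: x = (x + 1)^(1/3)
x₀ = 1.41

x_1 = g(1.410000) = 1.340723
x_2 = g(1.340723) = 1.327751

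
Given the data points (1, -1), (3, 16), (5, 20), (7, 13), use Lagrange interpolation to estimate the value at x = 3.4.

Lagrange interpolation formula:
P(x) = Σ yᵢ × Lᵢ(x)
where Lᵢ(x) = Π_{j≠i} (x - xⱼ)/(xᵢ - xⱼ)

L_0(3.4) = (3.4 - 3)/(1 - 3) × (3.4 - 5)/(1 - 5) × (3.4 - 7)/(1 - 7) = -0.048000
L_1(3.4) = (3.4 - 1)/(3 - 1) × (3.4 - 5)/(3 - 5) × (3.4 - 7)/(3 - 7) = 0.864000
L_2(3.4) = (3.4 - 1)/(5 - 1) × (3.4 - 3)/(5 - 3) × (3.4 - 7)/(5 - 7) = 0.216000
L_3(3.4) = (3.4 - 1)/(7 - 1) × (3.4 - 3)/(7 - 3) × (3.4 - 5)/(7 - 5) = -0.032000

P(3.4) = (-1)×L_0(3.4) + 16×L_1(3.4) + 20×L_2(3.4) + 13×L_3(3.4)
P(3.4) = 17.776000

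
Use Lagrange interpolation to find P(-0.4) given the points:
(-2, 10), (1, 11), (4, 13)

Lagrange interpolation formula:
P(x) = Σ yᵢ × Lᵢ(x)
where Lᵢ(x) = Π_{j≠i} (x - xⱼ)/(xᵢ - xⱼ)

L_0(-0.4) = (-0.4 - 1)/(-2 - 1) × (-0.4 - 4)/(-2 - 4) = 0.342222
L_1(-0.4) = (-0.4 - (-2))/(1 - (-2)) × (-0.4 - 4)/(1 - 4) = 0.782222
L_2(-0.4) = (-0.4 - (-2))/(4 - (-2)) × (-0.4 - 1)/(4 - 1) = -0.124444

P(-0.4) = 10×L_0(-0.4) + 11×L_1(-0.4) + 13×L_2(-0.4)
P(-0.4) = 10.408889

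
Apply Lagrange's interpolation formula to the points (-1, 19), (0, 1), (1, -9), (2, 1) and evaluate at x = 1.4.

Lagrange interpolation formula:
P(x) = Σ yᵢ × Lᵢ(x)
where Lᵢ(x) = Π_{j≠i} (x - xⱼ)/(xᵢ - xⱼ)

L_0(1.4) = (1.4 - 0)/(-1 - 0) × (1.4 - 1)/(-1 - 1) × (1.4 - 2)/(-1 - 2) = 0.056000
L_1(1.4) = (1.4 - (-1))/(0 - (-1)) × (1.4 - 1)/(0 - 1) × (1.4 - 2)/(0 - 2) = -0.288000
L_2(1.4) = (1.4 - (-1))/(1 - (-1)) × (1.4 - 0)/(1 - 0) × (1.4 - 2)/(1 - 2) = 1.008000
L_3(1.4) = (1.4 - (-1))/(2 - (-1)) × (1.4 - 0)/(2 - 0) × (1.4 - 1)/(2 - 1) = 0.224000

P(1.4) = 19×L_0(1.4) + 1×L_1(1.4) + (-9)×L_2(1.4) + 1×L_3(1.4)
P(1.4) = -8.072000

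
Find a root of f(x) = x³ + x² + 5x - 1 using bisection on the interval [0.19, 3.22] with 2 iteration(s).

f(x) = x³ + x² + 5x - 1
Initial interval: [0.19, 3.22]

Iteration 1:
  c_1 = (0.190000 + 3.220000)/2 = 1.705000
  f(c_1) = f(1.705000) = 15.388503
  f(a) × f(c) < 0, new interval: [0.190000, 1.705000]
Iteration 2:
  c_2 = (0.190000 + 1.705000)/2 = 0.947500
  f(c_2) = f(0.947500) = 5.485880
  f(a) × f(c) < 0, new interval: [0.190000, 0.947500]

After 2 iteration(s), the approximation is c_2 = 0.947500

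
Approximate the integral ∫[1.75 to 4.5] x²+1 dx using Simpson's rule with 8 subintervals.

f(x) = x²+1
a = 1.75, b = 4.5, n = 8
h = (b - a)/n = 0.343750

Simpson's rule: (h/3)[f(x₀) + 4f(x₁) + 2f(x₂) + ... + f(xₙ)]

x_0 = 1.7500, f(x_0) = 4.062500, coefficient = 1
x_1 = 2.0938, f(x_1) = 5.383789, coefficient = 4
x_2 = 2.4375, f(x_2) = 6.941406, coefficient = 2
x_3 = 2.7812, f(x_3) = 8.735352, coefficient = 4
x_4 = 3.1250, f(x_4) = 10.765625, coefficient = 2
x_5 = 3.4688, f(x_5) = 13.032227, coefficient = 4
x_6 = 3.8125, f(x_6) = 15.535156, coefficient = 2
x_7 = 4.1562, f(x_7) = 18.274414, coefficient = 4
x_8 = 4.5000, f(x_8) = 21.250000, coefficient = 1

I ≈ (0.343750/3) × 273.500000 = 31.338542
Exact value: 31.338542
Error: 0.000000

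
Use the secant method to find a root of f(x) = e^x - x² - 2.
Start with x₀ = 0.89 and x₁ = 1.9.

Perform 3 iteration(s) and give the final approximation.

f(x) = e^x - x² - 2
x₀ = 0.89, x₁ = 1.9

Secant formula: x_{n+1} = x_n - f(x_n)(x_n - x_{n-1})/(f(x_n) - f(x_{n-1}))

Iteration 1:
  f(0.890000) = -0.356970
  f(1.900000) = 1.075894
  x_2 = 1.900000 - 1.075894×(1.900000 - 0.890000)/(1.075894 - (-0.356970))
       = 1.141622
Iteration 2:
  f(1.900000) = 1.075894
  f(1.141622) = -0.171457
  x_3 = 1.141622 - (-0.171457)×(1.141622 - 1.900000)/(-0.171457 - 1.075894)
       = 1.245866
Iteration 3:
  f(1.141622) = -0.171457
  f(1.245866) = -0.076238
  x_4 = 1.245866 - (-0.076238)×(1.245866 - 1.141622)/(-0.076238 - (-0.171457))
       = 1.329331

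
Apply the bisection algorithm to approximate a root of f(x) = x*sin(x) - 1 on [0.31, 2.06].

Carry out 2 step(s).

f(x) = x*sin(x) - 1
Initial interval: [0.31, 2.06]

Iteration 1:
  c_1 = (0.310000 + 2.060000)/2 = 1.185000
  f(c_1) = f(1.185000) = 0.097901
  f(a) × f(c) < 0, new interval: [0.310000, 1.185000]
Iteration 2:
  c_2 = (0.310000 + 1.185000)/2 = 0.747500
  f(c_2) = f(0.747500) = -0.491844
  f(a) × f(c) ≥ 0, new interval: [0.747500, 1.185000]

After 2 iteration(s), the approximation is c_2 = 0.747500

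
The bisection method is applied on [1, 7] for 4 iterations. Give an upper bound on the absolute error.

Bisection error bound: |error| ≤ (b-a)/2^n
|error| ≤ (7 - 1)/2^4 = 6/2^4
|error| ≤ 0.3750000000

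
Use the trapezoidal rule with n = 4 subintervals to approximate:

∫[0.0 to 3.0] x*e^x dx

f(x) = x*e^x
a = 0.0, b = 3.0, n = 4
h = (b - a)/n = 0.750000

Trapezoidal rule: (h/2)[f(x₀) + 2f(x₁) + 2f(x₂) + ... + f(xₙ)]

x_0 = 0.0000, f(x_0) = 0.000000, coefficient = 1
x_1 = 0.7500, f(x_1) = 1.587750, coefficient = 2
x_2 = 1.5000, f(x_2) = 6.722534, coefficient = 2
x_3 = 2.2500, f(x_3) = 21.347406, coefficient = 2
x_4 = 3.0000, f(x_4) = 60.256611, coefficient = 1

I ≈ (0.750000/2) × 119.571989 = 44.839496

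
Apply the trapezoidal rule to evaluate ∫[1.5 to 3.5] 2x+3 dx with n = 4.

f(x) = 2x+3
a = 1.5, b = 3.5, n = 4
h = (b - a)/n = 0.500000

Trapezoidal rule: (h/2)[f(x₀) + 2f(x₁) + 2f(x₂) + ... + f(xₙ)]

x_0 = 1.5000, f(x_0) = 6.000000, coefficient = 1
x_1 = 2.0000, f(x_1) = 7.000000, coefficient = 2
x_2 = 2.5000, f(x_2) = 8.000000, coefficient = 2
x_3 = 3.0000, f(x_3) = 9.000000, coefficient = 2
x_4 = 3.5000, f(x_4) = 10.000000, coefficient = 1

I ≈ (0.500000/2) × 64.000000 = 16.000000
Exact value: 16.000000
Error: 0.000000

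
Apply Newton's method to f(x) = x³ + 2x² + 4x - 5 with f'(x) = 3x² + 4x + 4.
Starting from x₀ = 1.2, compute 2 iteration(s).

f(x) = x³ + 2x² + 4x - 5
f'(x) = 3x² + 4x + 4
x₀ = 1.2

Newton-Raphson formula: x_{n+1} = x_n - f(x_n)/f'(x_n)

Iteration 1:
  f(1.200000) = 4.408000
  f'(1.200000) = 13.120000
  x_1 = 1.200000 - 4.408000/13.120000 = 0.864024
Iteration 2:
  f(0.864024) = 0.594201
  f'(0.864024) = 9.695712
  x_2 = 0.864024 - 0.594201/9.695712 = 0.802739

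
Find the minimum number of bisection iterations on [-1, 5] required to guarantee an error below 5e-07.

We need (b-a)/2^n ≤ 5e-07
(5 - (-1))/2^n ≤ 5e-07
6/2^n ≤ 5e-07
2^n ≥ 12000000
n ≥ log₂(12000000) = 23.52
n ≥ 24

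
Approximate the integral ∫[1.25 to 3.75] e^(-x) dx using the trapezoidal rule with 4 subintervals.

f(x) = e^(-x)
a = 1.25, b = 3.75, n = 4
h = (b - a)/n = 0.625000

Trapezoidal rule: (h/2)[f(x₀) + 2f(x₁) + 2f(x₂) + ... + f(xₙ)]

x_0 = 1.2500, f(x_0) = 0.286505, coefficient = 1
x_1 = 1.8750, f(x_1) = 0.153355, coefficient = 2
x_2 = 2.5000, f(x_2) = 0.082085, coefficient = 2
x_3 = 3.1250, f(x_3) = 0.043937, coefficient = 2
x_4 = 3.7500, f(x_4) = 0.023518, coefficient = 1

I ≈ (0.625000/2) × 0.868776 = 0.271493
Exact value: 0.262987
Error: 0.008506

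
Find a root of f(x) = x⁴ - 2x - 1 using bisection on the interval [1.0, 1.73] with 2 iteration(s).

f(x) = x⁴ - 2x - 1
Initial interval: [1.0, 1.73]

Iteration 1:
  c_1 = (1.000000 + 1.730000)/2 = 1.365000
  f(c_1) = f(1.365000) = -0.258393
  f(a) × f(c) ≥ 0, new interval: [1.365000, 1.730000]
Iteration 2:
  c_2 = (1.365000 + 1.730000)/2 = 1.547500
  f(c_2) = f(1.547500) = 1.639857
  f(a) × f(c) < 0, new interval: [1.365000, 1.547500]

After 2 iteration(s), the approximation is c_2 = 1.547500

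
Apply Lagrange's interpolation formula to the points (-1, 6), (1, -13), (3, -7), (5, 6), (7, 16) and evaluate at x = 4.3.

Lagrange interpolation formula:
P(x) = Σ yᵢ × Lᵢ(x)
where Lᵢ(x) = Π_{j≠i} (x - xⱼ)/(xᵢ - xⱼ)

L_0(4.3) = (4.3 - 1)/(-1 - 1) × (4.3 - 3)/(-1 - 3) × (4.3 - 5)/(-1 - 5) × (4.3 - 7)/(-1 - 7) = 0.021115
L_1(4.3) = (4.3 - (-1))/(1 - (-1)) × (4.3 - 3)/(1 - 3) × (4.3 - 5)/(1 - 5) × (4.3 - 7)/(1 - 7) = -0.135647
L_2(4.3) = (4.3 - (-1))/(3 - (-1)) × (4.3 - 1)/(3 - 1) × (4.3 - 5)/(3 - 5) × (4.3 - 7)/(3 - 7) = 0.516502
L_3(4.3) = (4.3 - (-1))/(5 - (-1)) × (4.3 - 1)/(5 - 1) × (4.3 - 3)/(5 - 3) × (4.3 - 7)/(5 - 7) = 0.639478
L_4(4.3) = (4.3 - (-1))/(7 - (-1)) × (4.3 - 1)/(7 - 1) × (4.3 - 3)/(7 - 3) × (4.3 - 5)/(7 - 5) = -0.041448

P(4.3) = 6×L_0(4.3) + (-13)×L_1(4.3) + (-7)×L_2(4.3) + 6×L_3(4.3) + 16×L_4(4.3)
P(4.3) = 1.448294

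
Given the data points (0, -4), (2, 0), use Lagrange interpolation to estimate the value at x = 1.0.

Lagrange interpolation formula:
P(x) = Σ yᵢ × Lᵢ(x)
where Lᵢ(x) = Π_{j≠i} (x - xⱼ)/(xᵢ - xⱼ)

L_0(1.0) = (1.0 - 2)/(0 - 2) = 0.500000
L_1(1.0) = (1.0 - 0)/(2 - 0) = 0.500000

P(1.0) = (-4)×L_0(1.0) + 0×L_1(1.0)
P(1.0) = -2.000000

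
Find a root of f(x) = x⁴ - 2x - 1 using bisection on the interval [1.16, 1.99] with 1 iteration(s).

f(x) = x⁴ - 2x - 1
Initial interval: [1.16, 1.99]

Iteration 1:
  c_1 = (1.160000 + 1.990000)/2 = 1.575000
  f(c_1) = f(1.575000) = 2.003500
  f(a) × f(c) < 0, new interval: [1.160000, 1.575000]

After 1 iteration(s), the approximation is c_1 = 1.575000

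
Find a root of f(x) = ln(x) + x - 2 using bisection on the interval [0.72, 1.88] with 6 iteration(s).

f(x) = ln(x) + x - 2
Initial interval: [0.72, 1.88]

Iteration 1:
  c_1 = (0.720000 + 1.880000)/2 = 1.300000
  f(c_1) = f(1.300000) = -0.437636
  f(a) × f(c) ≥ 0, new interval: [1.300000, 1.880000]
Iteration 2:
  c_2 = (1.300000 + 1.880000)/2 = 1.590000
  f(c_2) = f(1.590000) = 0.053734
  f(a) × f(c) < 0, new interval: [1.300000, 1.590000]
Iteration 3:
  c_3 = (1.300000 + 1.590000)/2 = 1.445000
  f(c_3) = f(1.445000) = -0.186891
  f(a) × f(c) ≥ 0, new interval: [1.445000, 1.590000]
Iteration 4:
  c_4 = (1.445000 + 1.590000)/2 = 1.517500
  f(c_4) = f(1.517500) = -0.065436
  f(a) × f(c) ≥ 0, new interval: [1.517500, 1.590000]
Iteration 5:
  c_5 = (1.517500 + 1.590000)/2 = 1.553750
  f(c_5) = f(1.553750) = -0.005579
  f(a) × f(c) ≥ 0, new interval: [1.553750, 1.590000]
Iteration 6:
  c_6 = (1.553750 + 1.590000)/2 = 1.571875
  f(c_6) = f(1.571875) = 0.024144
  f(a) × f(c) < 0, new interval: [1.553750, 1.571875]

After 6 iteration(s), the approximation is c_6 = 1.571875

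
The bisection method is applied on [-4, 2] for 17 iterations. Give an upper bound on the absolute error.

Bisection error bound: |error| ≤ (b-a)/2^n
|error| ≤ (2 - (-4))/2^17 = 6/2^17
|error| ≤ 0.0000457764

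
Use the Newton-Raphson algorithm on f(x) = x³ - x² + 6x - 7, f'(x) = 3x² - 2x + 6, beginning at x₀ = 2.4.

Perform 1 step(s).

f(x) = x³ - x² + 6x - 7
f'(x) = 3x² - 2x + 6
x₀ = 2.4

Newton-Raphson formula: x_{n+1} = x_n - f(x_n)/f'(x_n)

Iteration 1:
  f(2.400000) = 15.464000
  f'(2.400000) = 18.480000
  x_1 = 2.400000 - 15.464000/18.480000 = 1.563203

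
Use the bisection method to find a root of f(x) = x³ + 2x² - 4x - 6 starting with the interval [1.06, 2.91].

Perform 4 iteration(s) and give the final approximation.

f(x) = x³ + 2x² - 4x - 6
Initial interval: [1.06, 2.91]

Iteration 1:
  c_1 = (1.060000 + 2.910000)/2 = 1.985000
  f(c_1) = f(1.985000) = 1.761797
  f(a) × f(c) < 0, new interval: [1.060000, 1.985000]
Iteration 2:
  c_2 = (1.060000 + 1.985000)/2 = 1.522500
  f(c_2) = f(1.522500) = -3.924823
  f(a) × f(c) ≥ 0, new interval: [1.522500, 1.985000]
Iteration 3:
  c_3 = (1.522500 + 1.985000)/2 = 1.753750
  f(c_3) = f(1.753750) = -1.469820
  f(a) × f(c) ≥ 0, new interval: [1.753750, 1.985000]
Iteration 4:
  c_4 = (1.753750 + 1.985000)/2 = 1.869375
  f(c_4) = f(1.869375) = 0.044274
  f(a) × f(c) < 0, new interval: [1.753750, 1.869375]

After 4 iteration(s), the approximation is c_4 = 1.869375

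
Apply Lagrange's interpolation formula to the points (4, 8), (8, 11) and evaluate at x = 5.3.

Lagrange interpolation formula:
P(x) = Σ yᵢ × Lᵢ(x)
where Lᵢ(x) = Π_{j≠i} (x - xⱼ)/(xᵢ - xⱼ)

L_0(5.3) = (5.3 - 8)/(4 - 8) = 0.675000
L_1(5.3) = (5.3 - 4)/(8 - 4) = 0.325000

P(5.3) = 8×L_0(5.3) + 11×L_1(5.3)
P(5.3) = 8.975000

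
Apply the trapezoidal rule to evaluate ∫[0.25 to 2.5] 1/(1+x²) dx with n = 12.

f(x) = 1/(1+x²)
a = 0.25, b = 2.5, n = 12
h = (b - a)/n = 0.187500

Trapezoidal rule: (h/2)[f(x₀) + 2f(x₁) + 2f(x₂) + ... + f(xₙ)]

x_0 = 0.2500, f(x_0) = 0.941176, coefficient = 1
x_1 = 0.4375, f(x_1) = 0.839344, coefficient = 2
x_2 = 0.6250, f(x_2) = 0.719101, coefficient = 2
x_3 = 0.8125, f(x_3) = 0.602353, coefficient = 2
x_4 = 1.0000, f(x_4) = 0.500000, coefficient = 2
x_5 = 1.1875, f(x_5) = 0.414911, coefficient = 2
x_6 = 1.3750, f(x_6) = 0.345946, coefficient = 2
x_7 = 1.5625, f(x_7) = 0.290579, coefficient = 2
x_8 = 1.7500, f(x_8) = 0.246154, coefficient = 2
x_9 = 1.9375, f(x_9) = 0.210353, coefficient = 2
x_10 = 2.1250, f(x_10) = 0.181303, coefficient = 2
x_11 = 2.3125, f(x_11) = 0.157538, coefficient = 2
x_12 = 2.5000, f(x_12) = 0.137931, coefficient = 1

I ≈ (0.187500/2) × 10.094273 = 0.946338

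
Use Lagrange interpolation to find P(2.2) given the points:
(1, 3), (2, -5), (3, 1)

Lagrange interpolation formula:
P(x) = Σ yᵢ × Lᵢ(x)
where Lᵢ(x) = Π_{j≠i} (x - xⱼ)/(xᵢ - xⱼ)

L_0(2.2) = (2.2 - 2)/(1 - 2) × (2.2 - 3)/(1 - 3) = -0.080000
L_1(2.2) = (2.2 - 1)/(2 - 1) × (2.2 - 3)/(2 - 3) = 0.960000
L_2(2.2) = (2.2 - 1)/(3 - 1) × (2.2 - 2)/(3 - 2) = 0.120000

P(2.2) = 3×L_0(2.2) + (-5)×L_1(2.2) + 1×L_2(2.2)
P(2.2) = -4.920000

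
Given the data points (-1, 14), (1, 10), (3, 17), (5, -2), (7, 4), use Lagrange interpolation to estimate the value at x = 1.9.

Lagrange interpolation formula:
P(x) = Σ yᵢ × Lᵢ(x)
where Lᵢ(x) = Π_{j≠i} (x - xⱼ)/(xᵢ - xⱼ)

L_0(1.9) = (1.9 - 1)/(-1 - 1) × (1.9 - 3)/(-1 - 3) × (1.9 - 5)/(-1 - 5) × (1.9 - 7)/(-1 - 7) = -0.040760
L_1(1.9) = (1.9 - (-1))/(1 - (-1)) × (1.9 - 3)/(1 - 3) × (1.9 - 5)/(1 - 5) × (1.9 - 7)/(1 - 7) = 0.525353
L_2(1.9) = (1.9 - (-1))/(3 - (-1)) × (1.9 - 1)/(3 - 1) × (1.9 - 5)/(3 - 5) × (1.9 - 7)/(3 - 7) = 0.644752
L_3(1.9) = (1.9 - (-1))/(5 - (-1)) × (1.9 - 1)/(5 - 1) × (1.9 - 3)/(5 - 3) × (1.9 - 7)/(5 - 7) = -0.152522
L_4(1.9) = (1.9 - (-1))/(7 - (-1)) × (1.9 - 1)/(7 - 1) × (1.9 - 3)/(7 - 3) × (1.9 - 5)/(7 - 5) = 0.023177

P(1.9) = 14×L_0(1.9) + 10×L_1(1.9) + 17×L_2(1.9) + (-2)×L_3(1.9) + 4×L_4(1.9)
P(1.9) = 16.041419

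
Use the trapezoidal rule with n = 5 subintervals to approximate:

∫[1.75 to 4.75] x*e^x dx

f(x) = x*e^x
a = 1.75, b = 4.75, n = 5
h = (b - a)/n = 0.600000

Trapezoidal rule: (h/2)[f(x₀) + 2f(x₁) + 2f(x₂) + ... + f(xₙ)]

x_0 = 1.7500, f(x_0) = 10.070555, coefficient = 1
x_1 = 2.3500, f(x_1) = 24.641089, coefficient = 2
x_2 = 2.9500, f(x_2) = 56.362563, coefficient = 2
x_3 = 3.5500, f(x_3) = 123.587277, coefficient = 2
x_4 = 4.1500, f(x_4) = 263.251101, coefficient = 2
x_5 = 4.7500, f(x_5) = 549.025352, coefficient = 1

I ≈ (0.600000/2) × 1494.779968 = 448.433990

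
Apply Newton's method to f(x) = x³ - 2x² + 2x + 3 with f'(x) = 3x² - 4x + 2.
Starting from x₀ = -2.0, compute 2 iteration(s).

f(x) = x³ - 2x² + 2x + 3
f'(x) = 3x² - 4x + 2
x₀ = -2.0

Newton-Raphson formula: x_{n+1} = x_n - f(x_n)/f'(x_n)

Iteration 1:
  f(-2.000000) = -17.000000
  f'(-2.000000) = 22.000000
  x_1 = -2.000000 - (-17.000000)/22.000000 = -1.227273
Iteration 2:
  f(-1.227273) = -4.315458
  f'(-1.227273) = 11.427686
  x_2 = -1.227273 - (-4.315458)/11.427686 = -0.849641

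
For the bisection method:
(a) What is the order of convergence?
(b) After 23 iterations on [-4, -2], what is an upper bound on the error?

(a) Bisection has linear (order 1) convergence; the error is halved each step.

(b) Error bound = (b-a)/2^n = (-2 - (-4))/2^{23}
    = 2/2^{23}

(a) 1 (linear); (b) error ≤ 2.38e-07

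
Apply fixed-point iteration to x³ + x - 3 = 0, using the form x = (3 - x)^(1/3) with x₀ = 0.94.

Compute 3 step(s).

Equation: x³ + x - 3 = 0
Fixed-point form: x = (3 - x)^(1/3)
x₀ = 0.94

x_1 = g(0.940000) = 1.272396
x_2 = g(1.272396) = 1.199908
x_3 = g(1.199908) = 1.216461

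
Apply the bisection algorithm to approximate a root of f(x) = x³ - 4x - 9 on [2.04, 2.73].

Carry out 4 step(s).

f(x) = x³ - 4x - 9
Initial interval: [2.04, 2.73]

Iteration 1:
  c_1 = (2.040000 + 2.730000)/2 = 2.385000
  f(c_1) = f(2.385000) = -4.973583
  f(a) × f(c) ≥ 0, new interval: [2.385000, 2.730000]
Iteration 2:
  c_2 = (2.385000 + 2.730000)/2 = 2.557500
  f(c_2) = f(2.557500) = -2.501888
  f(a) × f(c) ≥ 0, new interval: [2.557500, 2.730000]
Iteration 3:
  c_3 = (2.557500 + 2.730000)/2 = 2.643750
  f(c_3) = f(2.643750) = -1.096737
  f(a) × f(c) ≥ 0, new interval: [2.643750, 2.730000]
Iteration 4:
  c_4 = (2.643750 + 2.730000)/2 = 2.686875
  f(c_4) = f(2.686875) = -0.350151
  f(a) × f(c) ≥ 0, new interval: [2.686875, 2.730000]

After 4 iteration(s), the approximation is c_4 = 2.686875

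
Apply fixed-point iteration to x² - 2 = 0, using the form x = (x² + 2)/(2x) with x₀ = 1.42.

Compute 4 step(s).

Equation: x² - 2 = 0
Fixed-point form: x = (x² + 2)/(2x)
x₀ = 1.42

x_1 = g(1.420000) = 1.414225
x_2 = g(1.414225) = 1.414214
x_3 = g(1.414214) = 1.414214
x_4 = g(1.414214) = 1.414214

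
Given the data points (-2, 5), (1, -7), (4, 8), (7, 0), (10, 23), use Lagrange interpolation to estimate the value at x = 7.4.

Lagrange interpolation formula:
P(x) = Σ yᵢ × Lᵢ(x)
where Lᵢ(x) = Π_{j≠i} (x - xⱼ)/(xᵢ - xⱼ)

L_0(7.4) = (7.4 - 1)/(-2 - 1) × (7.4 - 4)/(-2 - 4) × (7.4 - 7)/(-2 - 7) × (7.4 - 10)/(-2 - 10) = -0.011641
L_1(7.4) = (7.4 - (-2))/(1 - (-2)) × (7.4 - 4)/(1 - 4) × (7.4 - 7)/(1 - 7) × (7.4 - 10)/(1 - 10) = 0.068392
L_2(7.4) = (7.4 - (-2))/(4 - (-2)) × (7.4 - 1)/(4 - 1) × (7.4 - 7)/(4 - 7) × (7.4 - 10)/(4 - 10) = -0.193106
L_3(7.4) = (7.4 - (-2))/(7 - (-2)) × (7.4 - 1)/(7 - 1) × (7.4 - 4)/(7 - 4) × (7.4 - 10)/(7 - 10) = 1.094268
L_4(7.4) = (7.4 - (-2))/(10 - (-2)) × (7.4 - 1)/(10 - 1) × (7.4 - 4)/(10 - 4) × (7.4 - 7)/(10 - 7) = 0.042087

P(7.4) = 5×L_0(7.4) + (-7)×L_1(7.4) + 8×L_2(7.4) + 0×L_3(7.4) + 23×L_4(7.4)
P(7.4) = -1.113791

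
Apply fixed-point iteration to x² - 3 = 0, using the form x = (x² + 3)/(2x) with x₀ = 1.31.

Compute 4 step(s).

Equation: x² - 3 = 0
Fixed-point form: x = (x² + 3)/(2x)
x₀ = 1.31

x_1 = g(1.310000) = 1.800038
x_2 = g(1.800038) = 1.733335
x_3 = g(1.733335) = 1.732051
x_4 = g(1.732051) = 1.732051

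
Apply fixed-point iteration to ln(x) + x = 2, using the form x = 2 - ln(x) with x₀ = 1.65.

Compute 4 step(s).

Equation: ln(x) + x = 2
Fixed-point form: x = 2 - ln(x)
x₀ = 1.65

x_1 = g(1.650000) = 1.499225
x_2 = g(1.499225) = 1.595052
x_3 = g(1.595052) = 1.533094
x_4 = g(1.533094) = 1.572712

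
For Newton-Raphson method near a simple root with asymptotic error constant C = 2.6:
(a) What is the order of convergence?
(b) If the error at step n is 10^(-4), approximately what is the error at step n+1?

(a) Newton-Raphson has quadratic (order 2) convergence near simple roots.
    This means |e_{n+1}| ≈ C|e_n|².

(b) With |e_n| = 10^(-4) and C = 2.6:
    |e_{n+1}| ≈ 2.6 × (10^(-4))² = 2.6 × 10^(-8)

(a) 2 (quadratic); (b) |e_{n+1}| ≈ 2.600e-08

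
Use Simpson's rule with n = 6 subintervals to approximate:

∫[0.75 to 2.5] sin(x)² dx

f(x) = sin(x)²
a = 0.75, b = 2.5, n = 6
h = (b - a)/n = 0.291667

Simpson's rule: (h/3)[f(x₀) + 4f(x₁) + 2f(x₂) + ... + f(xₙ)]

x_0 = 0.7500, f(x_0) = 0.464631, coefficient = 1
x_1 = 1.0417, f(x_1) = 0.745195, coefficient = 4
x_2 = 1.3333, f(x_2) = 0.944663, coefficient = 2
x_3 = 1.6250, f(x_3) = 0.997065, coefficient = 4
x_4 = 1.9167, f(x_4) = 0.885068, coefficient = 2
x_5 = 2.2083, f(x_5) = 0.645715, coefficient = 4
x_6 = 2.5000, f(x_6) = 0.358169, coefficient = 1

I ≈ (0.291667/3) × 14.034165 = 1.364433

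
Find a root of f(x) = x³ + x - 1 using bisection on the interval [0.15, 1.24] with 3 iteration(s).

f(x) = x³ + x - 1
Initial interval: [0.15, 1.24]

Iteration 1:
  c_1 = (0.150000 + 1.240000)/2 = 0.695000
  f(c_1) = f(0.695000) = 0.030702
  f(a) × f(c) < 0, new interval: [0.150000, 0.695000]
Iteration 2:
  c_2 = (0.150000 + 0.695000)/2 = 0.422500
  f(c_2) = f(0.422500) = -0.502081
  f(a) × f(c) ≥ 0, new interval: [0.422500, 0.695000]
Iteration 3:
  c_3 = (0.422500 + 0.695000)/2 = 0.558750
  f(c_3) = f(0.558750) = -0.266807
  f(a) × f(c) ≥ 0, new interval: [0.558750, 0.695000]

After 3 iteration(s), the approximation is c_3 = 0.558750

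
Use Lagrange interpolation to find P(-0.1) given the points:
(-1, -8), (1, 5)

Lagrange interpolation formula:
P(x) = Σ yᵢ × Lᵢ(x)
where Lᵢ(x) = Π_{j≠i} (x - xⱼ)/(xᵢ - xⱼ)

L_0(-0.1) = (-0.1 - 1)/(-1 - 1) = 0.550000
L_1(-0.1) = (-0.1 - (-1))/(1 - (-1)) = 0.450000

P(-0.1) = (-8)×L_0(-0.1) + 5×L_1(-0.1)
P(-0.1) = -2.150000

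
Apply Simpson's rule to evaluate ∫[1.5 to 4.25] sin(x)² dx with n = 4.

f(x) = sin(x)²
a = 1.5, b = 4.25, n = 4
h = (b - a)/n = 0.687500

Simpson's rule: (h/3)[f(x₀) + 4f(x₁) + 2f(x₂) + ... + f(xₙ)]

x_0 = 1.5000, f(x_0) = 0.994996, coefficient = 1
x_1 = 2.1875, f(x_1) = 0.665512, coefficient = 4
x_2 = 2.8750, f(x_2) = 0.069404, coefficient = 2
x_3 = 3.5625, f(x_3) = 0.166945, coefficient = 4
x_4 = 4.2500, f(x_4) = 0.801006, coefficient = 1

I ≈ (0.687500/3) × 5.264638 = 1.206479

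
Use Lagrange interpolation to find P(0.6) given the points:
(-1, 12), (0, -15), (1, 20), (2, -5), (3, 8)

Lagrange interpolation formula:
P(x) = Σ yᵢ × Lᵢ(x)
where Lᵢ(x) = Π_{j≠i} (x - xⱼ)/(xᵢ - xⱼ)

L_0(0.6) = (0.6 - 0)/(-1 - 0) × (0.6 - 1)/(-1 - 1) × (0.6 - 2)/(-1 - 2) × (0.6 - 3)/(-1 - 3) = -0.033600
L_1(0.6) = (0.6 - (-1))/(0 - (-1)) × (0.6 - 1)/(0 - 1) × (0.6 - 2)/(0 - 2) × (0.6 - 3)/(0 - 3) = 0.358400
L_2(0.6) = (0.6 - (-1))/(1 - (-1)) × (0.6 - 0)/(1 - 0) × (0.6 - 2)/(1 - 2) × (0.6 - 3)/(1 - 3) = 0.806400
L_3(0.6) = (0.6 - (-1))/(2 - (-1)) × (0.6 - 0)/(2 - 0) × (0.6 - 1)/(2 - 1) × (0.6 - 3)/(2 - 3) = -0.153600
L_4(0.6) = (0.6 - (-1))/(3 - (-1)) × (0.6 - 0)/(3 - 0) × (0.6 - 1)/(3 - 1) × (0.6 - 2)/(3 - 2) = 0.022400

P(0.6) = 12×L_0(0.6) + (-15)×L_1(0.6) + 20×L_2(0.6) + (-5)×L_3(0.6) + 8×L_4(0.6)
P(0.6) = 11.296000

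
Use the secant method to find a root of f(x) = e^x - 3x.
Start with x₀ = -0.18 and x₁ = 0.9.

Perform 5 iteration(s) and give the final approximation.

f(x) = e^x - 3x
x₀ = -0.18, x₁ = 0.9

Secant formula: x_{n+1} = x_n - f(x_n)(x_n - x_{n-1})/(f(x_n) - f(x_{n-1}))

Iteration 1:
  f(-0.180000) = 1.375270
  f(0.900000) = -0.240397
  x_2 = 0.900000 - (-0.240397)×(0.900000 - (-0.180000))/(-0.240397 - 1.375270)
       = 0.739306
Iteration 2:
  f(0.900000) = -0.240397
  f(0.739306) = -0.123436
  x_3 = 0.739306 - (-0.123436)×(0.739306 - 0.900000)/(-0.123436 - (-0.240397))
       = 0.569714
Iteration 3:
  f(0.739306) = -0.123436
  f(0.569714) = 0.058619
  x_4 = 0.569714 - 0.058619×(0.569714 - 0.739306)/(0.058619 - (-0.123436))
       = 0.624320
Iteration 4:
  f(0.569714) = 0.058619
  f(0.624320) = -0.005984
  x_5 = 0.624320 - (-0.005984)×(0.624320 - 0.569714)/(-0.005984 - 0.058619)
       = 0.619262
Iteration 5:
  f(0.624320) = -0.005984
  f(0.619262) = -0.000229
  x_6 = 0.619262 - (-0.000229)×(0.619262 - 0.624320)/(-0.000229 - (-0.005984))
       = 0.619060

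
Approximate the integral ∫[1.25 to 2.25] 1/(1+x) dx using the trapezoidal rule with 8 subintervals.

f(x) = 1/(1+x)
a = 1.25, b = 2.25, n = 8
h = (b - a)/n = 0.125000

Trapezoidal rule: (h/2)[f(x₀) + 2f(x₁) + 2f(x₂) + ... + f(xₙ)]

x_0 = 1.2500, f(x_0) = 0.444444, coefficient = 1
x_1 = 1.3750, f(x_1) = 0.421053, coefficient = 2
x_2 = 1.5000, f(x_2) = 0.400000, coefficient = 2
x_3 = 1.6250, f(x_3) = 0.380952, coefficient = 2
x_4 = 1.7500, f(x_4) = 0.363636, coefficient = 2
x_5 = 1.8750, f(x_5) = 0.347826, coefficient = 2
x_6 = 2.0000, f(x_6) = 0.333333, coefficient = 2
x_7 = 2.1250, f(x_7) = 0.320000, coefficient = 2
x_8 = 2.2500, f(x_8) = 0.307692, coefficient = 1

I ≈ (0.125000/2) × 5.885738 = 0.367859
Exact value: 0.367725
Error: 0.000134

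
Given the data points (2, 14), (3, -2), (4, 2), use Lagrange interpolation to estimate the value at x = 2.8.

Lagrange interpolation formula:
P(x) = Σ yᵢ × Lᵢ(x)
where Lᵢ(x) = Π_{j≠i} (x - xⱼ)/(xᵢ - xⱼ)

L_0(2.8) = (2.8 - 3)/(2 - 3) × (2.8 - 4)/(2 - 4) = 0.120000
L_1(2.8) = (2.8 - 2)/(3 - 2) × (2.8 - 4)/(3 - 4) = 0.960000
L_2(2.8) = (2.8 - 2)/(4 - 2) × (2.8 - 3)/(4 - 3) = -0.080000

P(2.8) = 14×L_0(2.8) + (-2)×L_1(2.8) + 2×L_2(2.8)
P(2.8) = -0.400000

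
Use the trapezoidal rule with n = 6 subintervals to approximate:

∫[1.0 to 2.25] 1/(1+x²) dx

f(x) = 1/(1+x²)
a = 1.0, b = 2.25, n = 6
h = (b - a)/n = 0.208333

Trapezoidal rule: (h/2)[f(x₀) + 2f(x₁) + 2f(x₂) + ... + f(xₙ)]

x_0 = 1.0000, f(x_0) = 0.500000, coefficient = 1
x_1 = 1.2083, f(x_1) = 0.406493, coefficient = 2
x_2 = 1.4167, f(x_2) = 0.332564, coefficient = 2
x_3 = 1.6250, f(x_3) = 0.274678, coefficient = 2
x_4 = 1.8333, f(x_4) = 0.229299, coefficient = 2
x_5 = 2.0417, f(x_5) = 0.193483, coefficient = 2
x_6 = 2.2500, f(x_6) = 0.164948, coefficient = 1

I ≈ (0.208333/2) × 3.537982 = 0.368540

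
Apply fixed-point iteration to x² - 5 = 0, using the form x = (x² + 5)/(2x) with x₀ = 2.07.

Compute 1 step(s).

Equation: x² - 5 = 0
Fixed-point form: x = (x² + 5)/(2x)
x₀ = 2.07

x_1 = g(2.070000) = 2.242729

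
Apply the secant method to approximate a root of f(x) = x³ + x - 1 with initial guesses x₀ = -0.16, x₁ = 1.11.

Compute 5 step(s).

f(x) = x³ + x - 1
x₀ = -0.16, x₁ = 1.11

Secant formula: x_{n+1} = x_n - f(x_n)(x_n - x_{n-1})/(f(x_n) - f(x_{n-1}))

Iteration 1:
  f(-0.160000) = -1.164096
  f(1.110000) = 1.477631
  x_2 = 1.110000 - 1.477631×(1.110000 - (-0.160000))/(1.477631 - (-1.164096))
       = 0.399635
Iteration 2:
  f(1.110000) = 1.477631
  f(0.399635) = -0.536541
  x_3 = 0.399635 - (-0.536541)×(0.399635 - 1.110000)/(-0.536541 - 1.477631)
       = 0.588864
Iteration 3:
  f(0.399635) = -0.536541
  f(0.588864) = -0.206942
  x_4 = 0.588864 - (-0.206942)×(0.588864 - 0.399635)/(-0.206942 - (-0.536541))
       = 0.707673
Iteration 4:
  f(0.588864) = -0.206942
  f(0.707673) = 0.062076
  x_5 = 0.707673 - 0.062076×(0.707673 - 0.588864)/(0.062076 - (-0.206942))
       = 0.680258
Iteration 5:
  f(0.707673) = 0.062076
  f(0.680258) = -0.004953
  x_6 = 0.680258 - (-0.004953)×(0.680258 - 0.707673)/(-0.004953 - 0.062076)
       = 0.682283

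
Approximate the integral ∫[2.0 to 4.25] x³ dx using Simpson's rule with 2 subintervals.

f(x) = x³
a = 2.0, b = 4.25, n = 2
h = (b - a)/n = 1.125000

Simpson's rule: (h/3)[f(x₀) + 4f(x₁) + 2f(x₂) + ... + f(xₙ)]

x_0 = 2.0000, f(x_0) = 8.000000, coefficient = 1
x_1 = 3.1250, f(x_1) = 30.517578, coefficient = 4
x_2 = 4.2500, f(x_2) = 76.765625, coefficient = 1

I ≈ (1.125000/3) × 206.835938 = 77.563477
Exact value: 77.563477
Error: 0.000000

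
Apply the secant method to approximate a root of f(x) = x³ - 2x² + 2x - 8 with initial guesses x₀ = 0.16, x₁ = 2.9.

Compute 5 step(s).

f(x) = x³ - 2x² + 2x - 8
x₀ = 0.16, x₁ = 2.9

Secant formula: x_{n+1} = x_n - f(x_n)(x_n - x_{n-1})/(f(x_n) - f(x_{n-1}))

Iteration 1:
  f(0.160000) = -7.727104
  f(2.900000) = 5.369000
  x_2 = 2.900000 - 5.369000×(2.900000 - 0.160000)/(5.369000 - (-7.727104))
       = 1.776684
Iteration 2:
  f(2.900000) = 5.369000
  f(1.776684) = -5.151552
  x_3 = 1.776684 - (-5.151552)×(1.776684 - 2.900000)/(-5.151552 - 5.369000)
       = 2.326733
Iteration 3:
  f(1.776684) = -5.151552
  f(2.326733) = -1.577702
  x_4 = 2.326733 - (-1.577702)×(2.326733 - 1.776684)/(-1.577702 - (-5.151552))
       = 2.569556
Iteration 4:
  f(2.326733) = -1.577702
  f(2.569556) = 0.899677
  x_5 = 2.569556 - 0.899677×(2.569556 - 2.326733)/(0.899677 - (-1.577702))
       = 2.481374
Iteration 5:
  f(2.569556) = 0.899677
  f(2.481374) = -0.073333
  x_6 = 2.481374 - (-0.073333)×(2.481374 - 2.569556)/(-0.073333 - 0.899677)
       = 2.488020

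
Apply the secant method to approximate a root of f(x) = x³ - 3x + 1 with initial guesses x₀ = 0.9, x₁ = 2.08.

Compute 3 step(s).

f(x) = x³ - 3x + 1
x₀ = 0.9, x₁ = 2.08

Secant formula: x_{n+1} = x_n - f(x_n)(x_n - x_{n-1})/(f(x_n) - f(x_{n-1}))

Iteration 1:
  f(0.900000) = -0.971000
  f(2.080000) = 3.758912
  x_2 = 2.080000 - 3.758912×(2.080000 - 0.900000)/(3.758912 - (-0.971000))
       = 1.142241
Iteration 2:
  f(2.080000) = 3.758912
  f(1.142241) = -0.936424
  x_3 = 1.142241 - (-0.936424)×(1.142241 - 2.080000)/(-0.936424 - 3.758912)
       = 1.329265
Iteration 3:
  f(1.142241) = -0.936424
  f(1.329265) = -0.639056
  x_4 = 1.329265 - (-0.639056)×(1.329265 - 1.142241)/(-0.639056 - (-0.936424))
       = 1.731186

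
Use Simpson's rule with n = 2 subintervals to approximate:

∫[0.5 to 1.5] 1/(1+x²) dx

f(x) = 1/(1+x²)
a = 0.5, b = 1.5, n = 2
h = (b - a)/n = 0.500000

Simpson's rule: (h/3)[f(x₀) + 4f(x₁) + 2f(x₂) + ... + f(xₙ)]

x_0 = 0.5000, f(x_0) = 0.800000, coefficient = 1
x_1 = 1.0000, f(x_1) = 0.500000, coefficient = 4
x_2 = 1.5000, f(x_2) = 0.307692, coefficient = 1

I ≈ (0.500000/3) × 3.107692 = 0.517949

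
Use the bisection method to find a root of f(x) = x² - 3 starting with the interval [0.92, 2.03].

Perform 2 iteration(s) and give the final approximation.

f(x) = x² - 3
Initial interval: [0.92, 2.03]

Iteration 1:
  c_1 = (0.920000 + 2.030000)/2 = 1.475000
  f(c_1) = f(1.475000) = -0.824375
  f(a) × f(c) ≥ 0, new interval: [1.475000, 2.030000]
Iteration 2:
  c_2 = (1.475000 + 2.030000)/2 = 1.752500
  f(c_2) = f(1.752500) = 0.071256
  f(a) × f(c) < 0, new interval: [1.475000, 1.752500]

After 2 iteration(s), the approximation is c_2 = 1.752500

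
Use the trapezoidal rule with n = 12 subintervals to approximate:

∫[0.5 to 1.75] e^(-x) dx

f(x) = e^(-x)
a = 0.5, b = 1.75, n = 12
h = (b - a)/n = 0.104167

Trapezoidal rule: (h/2)[f(x₀) + 2f(x₁) + 2f(x₂) + ... + f(xₙ)]

x_0 = 0.5000, f(x_0) = 0.606531, coefficient = 1
x_1 = 0.6042, f(x_1) = 0.546530, coefficient = 2
x_2 = 0.7083, f(x_2) = 0.492464, coefficient = 2
x_3 = 0.8125, f(x_3) = 0.443747, coefficient = 2
x_4 = 0.9167, f(x_4) = 0.399850, coefficient = 2
x_5 = 1.0208, f(x_5) = 0.360295, coefficient = 2
x_6 = 1.1250, f(x_6) = 0.324652, coefficient = 2
x_7 = 1.2292, f(x_7) = 0.292536, coefficient = 2
x_8 = 1.3333, f(x_8) = 0.263597, coefficient = 2
x_9 = 1.4375, f(x_9) = 0.237521, coefficient = 2
x_10 = 1.5417, f(x_10) = 0.214024, coefficient = 2
x_11 = 1.6458, f(x_11) = 0.192852, coefficient = 2
x_12 = 1.7500, f(x_12) = 0.173774, coefficient = 1

I ≈ (0.104167/2) × 8.316441 = 0.433148
Exact value: 0.432757
Error: 0.000391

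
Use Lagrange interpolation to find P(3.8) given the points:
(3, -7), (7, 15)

Lagrange interpolation formula:
P(x) = Σ yᵢ × Lᵢ(x)
where Lᵢ(x) = Π_{j≠i} (x - xⱼ)/(xᵢ - xⱼ)

L_0(3.8) = (3.8 - 7)/(3 - 7) = 0.800000
L_1(3.8) = (3.8 - 3)/(7 - 3) = 0.200000

P(3.8) = (-7)×L_0(3.8) + 15×L_1(3.8)
P(3.8) = -2.600000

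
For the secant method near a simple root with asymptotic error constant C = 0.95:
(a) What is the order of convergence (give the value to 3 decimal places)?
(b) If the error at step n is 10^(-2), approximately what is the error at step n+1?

(a) Secant method has superlinear convergence with order φ = (1+√5)/2 ≈ 1.618.
    This means |e_{n+1}| ≈ C|e_n|^1.618.

(b) With |e_n| = 10^(-2) and C = 0.95:
    |e_{n+1}| ≈ 0.95 × (10^(-2))^1.618 = 0.95 × 10^(-3.24)

(a) ≈ 1.618 (golden ratio); (b) |e_{n+1}| ≈ 5.516e-04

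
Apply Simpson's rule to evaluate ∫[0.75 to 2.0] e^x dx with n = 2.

f(x) = e^x
a = 0.75, b = 2.0, n = 2
h = (b - a)/n = 0.625000

Simpson's rule: (h/3)[f(x₀) + 4f(x₁) + 2f(x₂) + ... + f(xₙ)]

x_0 = 0.7500, f(x_0) = 2.117000, coefficient = 1
x_1 = 1.3750, f(x_1) = 3.955077, coefficient = 4
x_2 = 2.0000, f(x_2) = 7.389056, coefficient = 1

I ≈ (0.625000/3) × 25.326363 = 5.276326
Exact value: 5.272056
Error: 0.004270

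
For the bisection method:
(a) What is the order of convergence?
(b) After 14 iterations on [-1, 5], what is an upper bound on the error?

(a) Bisection has linear (order 1) convergence; the error is halved each step.

(b) Error bound = (b-a)/2^n = (5 - (-1))/2^{14}
    = 6/2^{14}

(a) 1 (linear); (b) error ≤ 3.66e-04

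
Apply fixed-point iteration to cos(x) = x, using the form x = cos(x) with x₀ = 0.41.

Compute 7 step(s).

Equation: cos(x) = x
Fixed-point form: x = cos(x)
x₀ = 0.41

x_1 = g(0.410000) = 0.917121
x_2 = g(0.917121) = 0.608108
x_3 = g(0.608108) = 0.820730
x_4 = g(0.820730) = 0.681687
x_5 = g(0.681687) = 0.776511
x_6 = g(0.776511) = 0.713363
x_7 = g(0.713363) = 0.756165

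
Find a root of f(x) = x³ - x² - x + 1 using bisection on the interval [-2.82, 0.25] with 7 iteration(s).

f(x) = x³ - x² - x + 1
Initial interval: [-2.82, 0.25]

Iteration 1:
  c_1 = (-2.820000 + 0.250000)/2 = -1.285000
  f(c_1) = f(-1.285000) = -1.488049
  f(a) × f(c) ≥ 0, new interval: [-1.285000, 0.250000]
Iteration 2:
  c_2 = (-1.285000 + 0.250000)/2 = -0.517500
  f(c_2) = f(-0.517500) = 1.111104
  f(a) × f(c) < 0, new interval: [-1.285000, -0.517500]
Iteration 3:
  c_3 = (-1.285000 + (-0.517500))/2 = -0.901250
  f(c_3) = f(-0.901250) = 0.356957
  f(a) × f(c) < 0, new interval: [-1.285000, -0.901250]
Iteration 4:
  c_4 = (-1.285000 + (-0.901250))/2 = -1.093125
  f(c_4) = f(-1.093125) = -0.407997
  f(a) × f(c) ≥ 0, new interval: [-1.093125, -0.901250]
Iteration 5:
  c_5 = (-1.093125 + (-0.901250))/2 = -0.997187
  f(c_5) = f(-0.997187) = 0.011218
  f(a) × f(c) < 0, new interval: [-1.093125, -0.997187]
Iteration 6:
  c_6 = (-1.093125 + (-0.997187))/2 = -1.045156
  f(c_6) = f(-1.045156) = -0.188873
  f(a) × f(c) ≥ 0, new interval: [-1.045156, -0.997187]
Iteration 7:
  c_7 = (-1.045156 + (-0.997187))/2 = -1.021172
  f(c_7) = f(-1.021172) = -0.086490
  f(a) × f(c) ≥ 0, new interval: [-1.021172, -0.997187]

After 7 iteration(s), the approximation is c_7 = -1.021172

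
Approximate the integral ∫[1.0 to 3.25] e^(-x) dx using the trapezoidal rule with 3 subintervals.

f(x) = e^(-x)
a = 1.0, b = 3.25, n = 3
h = (b - a)/n = 0.750000

Trapezoidal rule: (h/2)[f(x₀) + 2f(x₁) + 2f(x₂) + ... + f(xₙ)]

x_0 = 1.0000, f(x_0) = 0.367879, coefficient = 1
x_1 = 1.7500, f(x_1) = 0.173774, coefficient = 2
x_2 = 2.5000, f(x_2) = 0.082085, coefficient = 2
x_3 = 3.2500, f(x_3) = 0.038774, coefficient = 1

I ≈ (0.750000/2) × 0.918372 = 0.344389
Exact value: 0.329105
Error: 0.015284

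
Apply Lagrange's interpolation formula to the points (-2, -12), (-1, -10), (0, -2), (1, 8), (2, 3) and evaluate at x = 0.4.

Lagrange interpolation formula:
P(x) = Σ yᵢ × Lᵢ(x)
where Lᵢ(x) = Π_{j≠i} (x - xⱼ)/(xᵢ - xⱼ)

L_0(0.4) = (0.4 - (-1))/(-2 - (-1)) × (0.4 - 0)/(-2 - 0) × (0.4 - 1)/(-2 - 1) × (0.4 - 2)/(-2 - 2) = 0.022400
L_1(0.4) = (0.4 - (-2))/(-1 - (-2)) × (0.4 - 0)/(-1 - 0) × (0.4 - 1)/(-1 - 1) × (0.4 - 2)/(-1 - 2) = -0.153600
L_2(0.4) = (0.4 - (-2))/(0 - (-2)) × (0.4 - (-1))/(0 - (-1)) × (0.4 - 1)/(0 - 1) × (0.4 - 2)/(0 - 2) = 0.806400
L_3(0.4) = (0.4 - (-2))/(1 - (-2)) × (0.4 - (-1))/(1 - (-1)) × (0.4 - 0)/(1 - 0) × (0.4 - 2)/(1 - 2) = 0.358400
L_4(0.4) = (0.4 - (-2))/(2 - (-2)) × (0.4 - (-1))/(2 - (-1)) × (0.4 - 0)/(2 - 0) × (0.4 - 1)/(2 - 1) = -0.033600

P(0.4) = (-12)×L_0(0.4) + (-10)×L_1(0.4) + (-2)×L_2(0.4) + 8×L_3(0.4) + 3×L_4(0.4)
P(0.4) = 2.420800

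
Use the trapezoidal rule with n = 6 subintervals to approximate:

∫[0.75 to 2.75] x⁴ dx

f(x) = x⁴
a = 0.75, b = 2.75, n = 6
h = (b - a)/n = 0.333333

Trapezoidal rule: (h/2)[f(x₀) + 2f(x₁) + 2f(x₂) + ... + f(xₙ)]

x_0 = 0.7500, f(x_0) = 0.316406, coefficient = 1
x_1 = 1.0833, f(x_1) = 1.377363, coefficient = 2
x_2 = 1.4167, f(x_2) = 4.027826, coefficient = 2
x_3 = 1.7500, f(x_3) = 9.378906, coefficient = 2
x_4 = 2.0833, f(x_4) = 18.838011, coefficient = 2
x_5 = 2.4167, f(x_5) = 34.108845, coefficient = 2
x_6 = 2.7500, f(x_6) = 57.191406, coefficient = 1

I ≈ (0.333333/2) × 192.969715 = 32.161619
Exact value: 31.407813
Error: 0.753807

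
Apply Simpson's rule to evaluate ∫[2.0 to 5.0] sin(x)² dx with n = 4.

f(x) = sin(x)²
a = 2.0, b = 5.0, n = 4
h = (b - a)/n = 0.750000

Simpson's rule: (h/3)[f(x₀) + 4f(x₁) + 2f(x₂) + ... + f(xₙ)]

x_0 = 2.0000, f(x_0) = 0.826822, coefficient = 1
x_1 = 2.7500, f(x_1) = 0.145665, coefficient = 4
x_2 = 3.5000, f(x_2) = 0.123049, coefficient = 2
x_3 = 4.2500, f(x_3) = 0.801006, coefficient = 4
x_4 = 5.0000, f(x_4) = 0.919536, coefficient = 1

I ≈ (0.750000/3) × 5.779140 = 1.444785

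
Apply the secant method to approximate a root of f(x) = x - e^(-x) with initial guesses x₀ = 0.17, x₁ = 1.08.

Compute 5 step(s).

f(x) = x - e^(-x)
x₀ = 0.17, x₁ = 1.08

Secant formula: x_{n+1} = x_n - f(x_n)(x_n - x_{n-1})/(f(x_n) - f(x_{n-1}))

Iteration 1:
  f(0.170000) = -0.673665
  f(1.080000) = 0.740404
  x_2 = 1.080000 - 0.740404×(1.080000 - 0.170000)/(0.740404 - (-0.673665))
       = 0.603525
Iteration 2:
  f(1.080000) = 0.740404
  f(0.603525) = 0.056645
  x_3 = 0.603525 - 0.056645×(0.603525 - 1.080000)/(0.056645 - 0.740404)
       = 0.564052
Iteration 3:
  f(0.603525) = 0.056645
  f(0.564052) = -0.004846
  x_4 = 0.564052 - (-0.004846)×(0.564052 - 0.603525)/(-0.004846 - 0.056645)
       = 0.567164
Iteration 4:
  f(0.564052) = -0.004846
  f(0.567164) = 0.000032
  x_5 = 0.567164 - 0.000032×(0.567164 - 0.564052)/(0.000032 - (-0.004846))
       = 0.567143
Iteration 5:
  f(0.567164) = 0.000032
  f(0.567143) = 0.000000
  x_6 = 0.567143 - 0.000000×(0.567143 - 0.567164)/(0.000000 - 0.000032)
       = 0.567143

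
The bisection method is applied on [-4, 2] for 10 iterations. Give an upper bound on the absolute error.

Bisection error bound: |error| ≤ (b-a)/2^n
|error| ≤ (2 - (-4))/2^10 = 6/2^10
|error| ≤ 0.0058593750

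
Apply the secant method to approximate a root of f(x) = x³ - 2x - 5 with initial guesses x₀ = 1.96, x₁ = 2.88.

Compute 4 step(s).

f(x) = x³ - 2x - 5
x₀ = 1.96, x₁ = 2.88

Secant formula: x_{n+1} = x_n - f(x_n)(x_n - x_{n-1})/(f(x_n) - f(x_{n-1}))

Iteration 1:
  f(1.960000) = -1.390464
  f(2.880000) = 13.127872
  x_2 = 2.880000 - 13.127872×(2.880000 - 1.960000)/(13.127872 - (-1.390464))
       = 2.048111
Iteration 2:
  f(2.880000) = 13.127872
  f(2.048111) = -0.504889
  x_3 = 2.048111 - (-0.504889)×(2.048111 - 2.880000)/(-0.504889 - 13.127872)
       = 2.078920
Iteration 3:
  f(2.048111) = -0.504889
  f(2.078920) = -0.172937
  x_4 = 2.078920 - (-0.172937)×(2.078920 - 2.048111)/(-0.172937 - (-0.504889))
       = 2.094971
Iteration 4:
  f(2.078920) = -0.172937
  f(2.094971) = 0.004680
  x_5 = 2.094971 - 0.004680×(2.094971 - 2.078920)/(0.004680 - (-0.172937))
       = 2.094548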